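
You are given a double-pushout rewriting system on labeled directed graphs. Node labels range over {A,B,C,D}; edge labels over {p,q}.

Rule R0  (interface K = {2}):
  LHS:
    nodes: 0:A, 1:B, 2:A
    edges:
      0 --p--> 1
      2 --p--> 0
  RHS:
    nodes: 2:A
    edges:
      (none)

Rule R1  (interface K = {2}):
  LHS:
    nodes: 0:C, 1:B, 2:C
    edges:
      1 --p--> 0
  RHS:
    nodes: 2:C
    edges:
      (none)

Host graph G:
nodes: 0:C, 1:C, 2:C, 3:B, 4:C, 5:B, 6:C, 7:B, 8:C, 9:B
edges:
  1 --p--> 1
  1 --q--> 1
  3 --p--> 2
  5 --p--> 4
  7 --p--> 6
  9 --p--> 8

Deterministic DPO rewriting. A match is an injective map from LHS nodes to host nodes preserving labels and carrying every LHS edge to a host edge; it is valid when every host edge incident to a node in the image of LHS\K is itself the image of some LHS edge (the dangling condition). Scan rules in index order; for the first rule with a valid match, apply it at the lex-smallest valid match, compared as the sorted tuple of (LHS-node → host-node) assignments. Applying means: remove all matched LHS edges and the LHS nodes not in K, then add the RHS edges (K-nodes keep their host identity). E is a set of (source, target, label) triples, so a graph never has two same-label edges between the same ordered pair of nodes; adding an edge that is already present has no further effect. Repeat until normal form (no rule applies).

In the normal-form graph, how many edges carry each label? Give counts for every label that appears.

Answer: p:1 q:1

Derivation:
[0] host  ⇒  10 nodes, 6 edges  {1-p->1 1-q->1 3-p->2 5-p->4 7-p->6 9-p->8}
[1] R1 @ {0↦2, 1↦3, 2↦0}  ⇒  8 nodes, 5 edges  {1-p->1 1-q->1 5-p->4 7-p->6 9-p->8}
[2] R1 @ {0↦4, 1↦5, 2↦0}  ⇒  6 nodes, 4 edges  {1-p->1 1-q->1 7-p->6 9-p->8}
[3] R1 @ {0↦6, 1↦7, 2↦0}  ⇒  4 nodes, 3 edges  {1-p->1 1-q->1 9-p->8}
[4] R1 @ {0↦8, 1↦9, 2↦0}  ⇒  2 nodes, 2 edges  {1-p->1 1-q->1}
halt: no rule applies after step 4
NF edges: [(1, 1, 'p'), (1, 1, 'q')]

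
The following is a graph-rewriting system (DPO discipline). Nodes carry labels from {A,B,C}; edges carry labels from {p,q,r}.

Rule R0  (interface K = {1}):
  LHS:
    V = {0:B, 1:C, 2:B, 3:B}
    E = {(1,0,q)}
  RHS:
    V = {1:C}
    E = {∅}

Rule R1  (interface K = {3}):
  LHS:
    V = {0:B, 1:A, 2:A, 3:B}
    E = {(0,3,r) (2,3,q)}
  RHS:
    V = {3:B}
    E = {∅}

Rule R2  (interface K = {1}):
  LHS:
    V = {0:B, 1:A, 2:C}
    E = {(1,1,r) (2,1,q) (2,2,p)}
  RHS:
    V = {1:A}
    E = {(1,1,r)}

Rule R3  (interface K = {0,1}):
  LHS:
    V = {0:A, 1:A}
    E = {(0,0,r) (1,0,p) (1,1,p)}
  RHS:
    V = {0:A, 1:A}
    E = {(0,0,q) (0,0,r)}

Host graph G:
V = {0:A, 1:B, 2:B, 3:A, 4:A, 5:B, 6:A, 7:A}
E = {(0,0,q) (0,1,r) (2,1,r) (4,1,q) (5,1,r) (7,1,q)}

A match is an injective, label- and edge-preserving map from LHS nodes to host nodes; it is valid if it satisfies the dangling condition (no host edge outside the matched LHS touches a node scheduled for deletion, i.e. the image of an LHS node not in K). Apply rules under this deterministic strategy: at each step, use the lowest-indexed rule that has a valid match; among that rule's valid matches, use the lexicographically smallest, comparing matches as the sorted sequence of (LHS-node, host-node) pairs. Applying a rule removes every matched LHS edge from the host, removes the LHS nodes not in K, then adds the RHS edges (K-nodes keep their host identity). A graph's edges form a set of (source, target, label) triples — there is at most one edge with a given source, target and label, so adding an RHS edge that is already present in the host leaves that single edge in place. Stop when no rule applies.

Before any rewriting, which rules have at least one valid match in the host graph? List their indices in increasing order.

Answer: [R1]

Steps:
R0: no valid match — LHS pattern not found
R1: 8 valid matches — {0↦2, 1↦3, 2↦4, 3↦1}, {0↦2, 1↦3, 2↦7, 3↦1}, {0↦2, 1↦6, 2↦4, 3↦1} (+5 more)
R2: no valid match — LHS pattern not found
R3: no valid match — LHS pattern not found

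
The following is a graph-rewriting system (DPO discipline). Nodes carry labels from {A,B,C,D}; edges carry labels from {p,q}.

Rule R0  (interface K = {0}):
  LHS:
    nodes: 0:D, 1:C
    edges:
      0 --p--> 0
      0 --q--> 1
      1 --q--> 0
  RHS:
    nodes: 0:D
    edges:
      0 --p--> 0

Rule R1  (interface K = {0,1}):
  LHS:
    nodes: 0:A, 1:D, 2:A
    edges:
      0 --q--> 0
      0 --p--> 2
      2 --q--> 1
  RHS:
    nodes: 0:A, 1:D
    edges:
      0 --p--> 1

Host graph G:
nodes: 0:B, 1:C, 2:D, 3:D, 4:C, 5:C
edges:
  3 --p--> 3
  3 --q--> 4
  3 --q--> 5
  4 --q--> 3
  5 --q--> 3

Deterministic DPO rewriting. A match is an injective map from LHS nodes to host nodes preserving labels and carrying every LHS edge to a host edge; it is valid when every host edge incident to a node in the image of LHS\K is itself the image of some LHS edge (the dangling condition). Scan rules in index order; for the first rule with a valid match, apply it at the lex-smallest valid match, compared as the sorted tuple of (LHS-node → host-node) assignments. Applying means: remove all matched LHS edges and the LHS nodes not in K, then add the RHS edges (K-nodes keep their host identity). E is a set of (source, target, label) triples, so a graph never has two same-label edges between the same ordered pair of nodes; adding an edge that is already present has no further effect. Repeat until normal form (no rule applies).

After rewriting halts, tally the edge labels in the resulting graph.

Answer: p:1

Rewrite trace:
initial: |V|=6 |E|=5  E = 3-p->3 3-q->4 3-q->5 4-q->3 5-q->3
step 1: apply R0 at {0↦3, 1↦4}  → |V|=5 |E|=3  E = 3-p->3 3-q->5 5-q->3
step 2: apply R0 at {0↦3, 1↦5}  → |V|=4 |E|=1  E = 3-p->3
halt: no rule applies after step 2
NF edges: [(3, 3, 'p')]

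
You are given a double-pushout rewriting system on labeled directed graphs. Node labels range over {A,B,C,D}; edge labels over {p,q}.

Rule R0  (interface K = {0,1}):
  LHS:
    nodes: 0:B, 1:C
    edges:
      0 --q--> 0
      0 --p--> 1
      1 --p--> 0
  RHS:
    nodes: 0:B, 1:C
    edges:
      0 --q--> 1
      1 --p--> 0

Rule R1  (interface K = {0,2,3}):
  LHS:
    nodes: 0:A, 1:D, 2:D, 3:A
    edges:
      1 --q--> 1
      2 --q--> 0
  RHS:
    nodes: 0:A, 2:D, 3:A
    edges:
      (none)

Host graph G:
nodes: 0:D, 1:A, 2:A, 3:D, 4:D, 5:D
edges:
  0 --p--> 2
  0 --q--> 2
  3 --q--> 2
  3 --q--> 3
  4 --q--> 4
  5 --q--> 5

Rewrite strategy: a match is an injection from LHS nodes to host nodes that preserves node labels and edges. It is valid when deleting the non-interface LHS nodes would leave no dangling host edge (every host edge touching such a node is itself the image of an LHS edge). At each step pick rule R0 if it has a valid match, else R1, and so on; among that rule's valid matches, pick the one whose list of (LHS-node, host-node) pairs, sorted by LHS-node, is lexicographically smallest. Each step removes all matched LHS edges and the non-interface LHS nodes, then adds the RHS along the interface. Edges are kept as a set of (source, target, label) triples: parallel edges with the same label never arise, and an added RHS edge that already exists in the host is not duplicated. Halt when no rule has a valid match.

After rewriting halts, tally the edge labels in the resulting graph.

Answer: p:1 q:1

Steps:
[0] host  ⇒  6 nodes, 6 edges  {0-p->2 0-q->2 3-q->2 3-q->3 4-q->4 5-q->5}
[1] R1 @ {0↦2, 1↦4, 2↦0, 3↦1}  ⇒  5 nodes, 4 edges  {0-p->2 3-q->2 3-q->3 5-q->5}
[2] R1 @ {0↦2, 1↦5, 2↦3, 3↦1}  ⇒  4 nodes, 2 edges  {0-p->2 3-q->3}
halt: no rule applies after step 2
NF edges: [(0, 2, 'p'), (3, 3, 'q')]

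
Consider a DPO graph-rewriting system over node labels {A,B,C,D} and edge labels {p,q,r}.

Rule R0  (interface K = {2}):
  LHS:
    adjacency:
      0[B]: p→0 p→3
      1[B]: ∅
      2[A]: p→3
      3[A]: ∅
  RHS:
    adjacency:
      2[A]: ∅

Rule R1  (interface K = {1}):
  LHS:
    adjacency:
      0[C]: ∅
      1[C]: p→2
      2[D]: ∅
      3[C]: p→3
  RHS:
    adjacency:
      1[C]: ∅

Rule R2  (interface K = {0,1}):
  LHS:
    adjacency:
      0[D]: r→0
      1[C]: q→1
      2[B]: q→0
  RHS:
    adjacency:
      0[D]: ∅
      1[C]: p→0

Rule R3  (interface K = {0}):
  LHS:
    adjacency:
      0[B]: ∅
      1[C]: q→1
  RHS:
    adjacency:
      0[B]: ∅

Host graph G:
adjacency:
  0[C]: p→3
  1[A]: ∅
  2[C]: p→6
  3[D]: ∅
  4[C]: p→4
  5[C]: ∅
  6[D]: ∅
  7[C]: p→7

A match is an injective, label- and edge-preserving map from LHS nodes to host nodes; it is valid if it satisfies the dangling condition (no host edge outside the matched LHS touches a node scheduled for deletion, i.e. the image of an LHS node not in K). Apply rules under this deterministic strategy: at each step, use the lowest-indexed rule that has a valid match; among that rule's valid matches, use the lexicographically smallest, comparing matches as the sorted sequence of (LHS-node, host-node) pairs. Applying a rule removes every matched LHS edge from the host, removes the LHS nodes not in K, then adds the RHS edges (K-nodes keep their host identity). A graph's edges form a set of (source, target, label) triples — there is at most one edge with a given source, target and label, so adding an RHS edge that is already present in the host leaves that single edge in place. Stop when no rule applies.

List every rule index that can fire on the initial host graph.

Answer: [R1]

Derivation:
R0: no valid match — LHS pattern not found
R1: 4 valid matches — {0↦5, 1↦0, 2↦3, 3↦4}, {0↦5, 1↦0, 2↦3, 3↦7}, {0↦5, 1↦2, 2↦6, 3↦4} (+1 more)
R2: no valid match — LHS pattern not found
R3: no valid match — LHS pattern not found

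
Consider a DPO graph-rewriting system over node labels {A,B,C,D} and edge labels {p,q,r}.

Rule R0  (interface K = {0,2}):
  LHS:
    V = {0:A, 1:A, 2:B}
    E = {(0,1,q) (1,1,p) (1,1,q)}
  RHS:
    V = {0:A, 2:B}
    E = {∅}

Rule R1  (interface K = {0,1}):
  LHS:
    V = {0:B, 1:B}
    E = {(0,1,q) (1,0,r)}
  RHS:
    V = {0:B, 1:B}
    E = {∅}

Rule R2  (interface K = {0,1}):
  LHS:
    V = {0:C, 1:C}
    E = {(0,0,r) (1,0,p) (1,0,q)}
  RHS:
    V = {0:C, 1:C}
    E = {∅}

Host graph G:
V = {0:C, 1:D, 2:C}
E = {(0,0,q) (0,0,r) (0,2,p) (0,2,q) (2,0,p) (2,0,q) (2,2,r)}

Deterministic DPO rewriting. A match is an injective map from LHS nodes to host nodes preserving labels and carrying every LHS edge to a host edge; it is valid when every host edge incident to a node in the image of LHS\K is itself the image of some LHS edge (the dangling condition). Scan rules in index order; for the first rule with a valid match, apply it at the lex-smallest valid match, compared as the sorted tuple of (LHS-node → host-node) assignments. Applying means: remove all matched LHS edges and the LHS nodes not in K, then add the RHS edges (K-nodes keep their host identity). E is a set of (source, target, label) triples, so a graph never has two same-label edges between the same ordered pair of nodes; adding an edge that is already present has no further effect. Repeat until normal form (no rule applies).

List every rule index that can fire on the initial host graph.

Answer: [R2]

Rewrite trace:
R0: no valid match — LHS pattern not found
R1: no valid match — LHS pattern not found
R2: 2 valid matches — {0↦0, 1↦2}, {0↦2, 1↦0}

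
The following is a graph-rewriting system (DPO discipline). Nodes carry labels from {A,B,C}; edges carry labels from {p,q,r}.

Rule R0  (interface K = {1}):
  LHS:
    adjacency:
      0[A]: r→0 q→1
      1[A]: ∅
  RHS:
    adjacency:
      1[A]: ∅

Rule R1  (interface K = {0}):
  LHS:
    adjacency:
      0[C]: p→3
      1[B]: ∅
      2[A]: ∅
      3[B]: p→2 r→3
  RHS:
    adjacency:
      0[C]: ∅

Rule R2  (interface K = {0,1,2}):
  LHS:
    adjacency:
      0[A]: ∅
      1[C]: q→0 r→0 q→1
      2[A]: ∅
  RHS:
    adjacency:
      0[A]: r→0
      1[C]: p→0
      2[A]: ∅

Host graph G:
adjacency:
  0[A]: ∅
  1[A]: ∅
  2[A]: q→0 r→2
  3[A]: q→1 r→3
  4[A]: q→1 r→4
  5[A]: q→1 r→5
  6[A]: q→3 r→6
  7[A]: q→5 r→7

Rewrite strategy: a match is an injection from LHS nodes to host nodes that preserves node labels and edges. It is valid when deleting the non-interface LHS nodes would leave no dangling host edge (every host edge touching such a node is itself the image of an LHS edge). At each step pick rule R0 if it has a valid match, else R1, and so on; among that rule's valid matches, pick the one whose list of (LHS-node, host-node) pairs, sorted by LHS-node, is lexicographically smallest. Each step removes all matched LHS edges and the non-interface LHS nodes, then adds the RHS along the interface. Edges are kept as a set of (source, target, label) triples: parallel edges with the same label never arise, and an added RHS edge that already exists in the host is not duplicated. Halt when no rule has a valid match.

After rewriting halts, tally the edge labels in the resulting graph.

initial: |V|=8 |E|=12  E = 2-q->0 2-r->2 3-q->1 3-r->3 4-q->1 4-r->4 5-q->1 5-r->5 6-q->3 6-r->6 7-q->5 7-r->7
step 1: apply R0 at {0↦2, 1↦0}  → |V|=7 |E|=10  E = 3-q->1 3-r->3 4-q->1 4-r->4 5-q->1 5-r->5 6-q->3 6-r->6 7-q->5 7-r->7
step 2: apply R0 at {0↦4, 1↦1}  → |V|=6 |E|=8  E = 3-q->1 3-r->3 5-q->1 5-r->5 6-q->3 6-r->6 7-q->5 7-r->7
step 3: apply R0 at {0↦6, 1↦3}  → |V|=5 |E|=6  E = 3-q->1 3-r->3 5-q->1 5-r->5 7-q->5 7-r->7
step 4: apply R0 at {0↦3, 1↦1}  → |V|=4 |E|=4  E = 5-q->1 5-r->5 7-q->5 7-r->7
step 5: apply R0 at {0↦7, 1↦5}  → |V|=3 |E|=2  E = 5-q->1 5-r->5
step 6: apply R0 at {0↦5, 1↦1}  → |V|=2 |E|=0  E = ∅
final graph: no rule applies after step 6
NF edges: []

Answer: (no edges)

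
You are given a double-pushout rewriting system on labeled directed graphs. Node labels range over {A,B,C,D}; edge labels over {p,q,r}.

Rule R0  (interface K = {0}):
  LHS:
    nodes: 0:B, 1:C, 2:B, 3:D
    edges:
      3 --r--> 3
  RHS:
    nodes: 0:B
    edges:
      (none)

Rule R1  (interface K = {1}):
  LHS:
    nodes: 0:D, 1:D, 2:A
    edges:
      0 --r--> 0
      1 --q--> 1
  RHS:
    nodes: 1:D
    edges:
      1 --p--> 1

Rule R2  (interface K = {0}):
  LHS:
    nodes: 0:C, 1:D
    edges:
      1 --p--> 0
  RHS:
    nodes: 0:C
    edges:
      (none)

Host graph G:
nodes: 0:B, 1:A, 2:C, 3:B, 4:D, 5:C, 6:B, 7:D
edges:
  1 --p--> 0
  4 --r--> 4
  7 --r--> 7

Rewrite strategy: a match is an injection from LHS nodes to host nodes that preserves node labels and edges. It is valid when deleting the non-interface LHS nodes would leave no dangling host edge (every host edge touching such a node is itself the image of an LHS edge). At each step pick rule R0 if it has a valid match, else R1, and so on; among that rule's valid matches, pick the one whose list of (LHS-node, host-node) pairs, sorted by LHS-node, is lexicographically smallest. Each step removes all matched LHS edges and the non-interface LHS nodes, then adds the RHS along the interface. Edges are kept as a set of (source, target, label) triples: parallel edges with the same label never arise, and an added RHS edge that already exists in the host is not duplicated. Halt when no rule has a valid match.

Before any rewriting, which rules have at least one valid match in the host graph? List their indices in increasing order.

R0: 16 valid matches — {0↦0, 1↦2, 2↦3, 3↦4}, {0↦0, 1↦2, 2↦3, 3↦7}, {0↦0, 1↦2, 2↦6, 3↦4} (+13 more)
R1: no valid match — LHS pattern not found
R2: no valid match — LHS pattern not found

Answer: [R0]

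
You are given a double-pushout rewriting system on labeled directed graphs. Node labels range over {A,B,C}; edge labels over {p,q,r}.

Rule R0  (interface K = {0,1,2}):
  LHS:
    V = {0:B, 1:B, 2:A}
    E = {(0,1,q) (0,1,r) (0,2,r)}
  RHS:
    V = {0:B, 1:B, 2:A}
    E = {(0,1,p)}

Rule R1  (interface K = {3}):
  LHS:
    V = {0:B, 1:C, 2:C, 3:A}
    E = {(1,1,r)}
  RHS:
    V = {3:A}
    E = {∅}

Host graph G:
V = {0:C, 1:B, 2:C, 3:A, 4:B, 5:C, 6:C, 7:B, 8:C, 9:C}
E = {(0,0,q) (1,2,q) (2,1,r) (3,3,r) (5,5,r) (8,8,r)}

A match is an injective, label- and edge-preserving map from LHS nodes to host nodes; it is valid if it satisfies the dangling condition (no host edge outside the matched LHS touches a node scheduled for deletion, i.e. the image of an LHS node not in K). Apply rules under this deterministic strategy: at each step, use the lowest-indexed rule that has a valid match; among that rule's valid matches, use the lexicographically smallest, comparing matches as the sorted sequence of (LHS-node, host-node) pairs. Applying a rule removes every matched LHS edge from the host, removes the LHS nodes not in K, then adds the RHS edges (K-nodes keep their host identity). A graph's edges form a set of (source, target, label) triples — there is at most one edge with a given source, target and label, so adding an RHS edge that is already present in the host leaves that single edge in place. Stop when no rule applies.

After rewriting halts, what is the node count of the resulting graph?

Answer: 4

Steps:
initial: |V|=10 |E|=6  E = 0-q->0 1-q->2 2-r->1 3-r->3 5-r->5 8-r->8
step 1: apply R1 at {0↦4, 1↦5, 2↦6, 3↦3}  → |V|=7 |E|=5  E = 0-q->0 1-q->2 2-r->1 3-r->3 8-r->8
step 2: apply R1 at {0↦7, 1↦8, 2↦9, 3↦3}  → |V|=4 |E|=4  E = 0-q->0 1-q->2 2-r->1 3-r->3
halt: no rule applies after step 2
NF nodes: {0:C, 1:B, 2:C, 3:A}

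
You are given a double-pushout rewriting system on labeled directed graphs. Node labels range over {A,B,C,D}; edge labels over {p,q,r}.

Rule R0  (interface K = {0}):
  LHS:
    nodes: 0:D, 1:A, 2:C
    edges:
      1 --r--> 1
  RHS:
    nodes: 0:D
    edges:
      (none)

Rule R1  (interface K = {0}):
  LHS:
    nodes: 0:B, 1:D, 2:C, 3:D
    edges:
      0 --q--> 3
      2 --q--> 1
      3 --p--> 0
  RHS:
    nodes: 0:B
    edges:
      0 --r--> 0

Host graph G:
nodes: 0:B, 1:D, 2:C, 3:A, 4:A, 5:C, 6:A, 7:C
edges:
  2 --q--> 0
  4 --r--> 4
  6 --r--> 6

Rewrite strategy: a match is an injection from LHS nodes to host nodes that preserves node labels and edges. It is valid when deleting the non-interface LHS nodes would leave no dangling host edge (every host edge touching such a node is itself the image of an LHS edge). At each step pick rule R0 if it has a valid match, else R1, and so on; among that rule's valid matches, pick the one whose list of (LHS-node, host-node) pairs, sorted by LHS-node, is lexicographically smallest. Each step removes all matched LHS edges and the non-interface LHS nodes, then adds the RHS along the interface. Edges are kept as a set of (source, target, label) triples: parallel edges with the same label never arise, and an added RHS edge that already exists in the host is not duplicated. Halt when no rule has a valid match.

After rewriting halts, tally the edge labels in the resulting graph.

Answer: q:1

Steps:
initial: |V|=8 |E|=3  E = 2-q->0 4-r->4 6-r->6
step 1: apply R0 at {0↦1, 1↦4, 2↦5}  → |V|=6 |E|=2  E = 2-q->0 6-r->6
step 2: apply R0 at {0↦1, 1↦6, 2↦7}  → |V|=4 |E|=1  E = 2-q->0
normal form: no rule applies after step 2
NF edges: [(2, 0, 'q')]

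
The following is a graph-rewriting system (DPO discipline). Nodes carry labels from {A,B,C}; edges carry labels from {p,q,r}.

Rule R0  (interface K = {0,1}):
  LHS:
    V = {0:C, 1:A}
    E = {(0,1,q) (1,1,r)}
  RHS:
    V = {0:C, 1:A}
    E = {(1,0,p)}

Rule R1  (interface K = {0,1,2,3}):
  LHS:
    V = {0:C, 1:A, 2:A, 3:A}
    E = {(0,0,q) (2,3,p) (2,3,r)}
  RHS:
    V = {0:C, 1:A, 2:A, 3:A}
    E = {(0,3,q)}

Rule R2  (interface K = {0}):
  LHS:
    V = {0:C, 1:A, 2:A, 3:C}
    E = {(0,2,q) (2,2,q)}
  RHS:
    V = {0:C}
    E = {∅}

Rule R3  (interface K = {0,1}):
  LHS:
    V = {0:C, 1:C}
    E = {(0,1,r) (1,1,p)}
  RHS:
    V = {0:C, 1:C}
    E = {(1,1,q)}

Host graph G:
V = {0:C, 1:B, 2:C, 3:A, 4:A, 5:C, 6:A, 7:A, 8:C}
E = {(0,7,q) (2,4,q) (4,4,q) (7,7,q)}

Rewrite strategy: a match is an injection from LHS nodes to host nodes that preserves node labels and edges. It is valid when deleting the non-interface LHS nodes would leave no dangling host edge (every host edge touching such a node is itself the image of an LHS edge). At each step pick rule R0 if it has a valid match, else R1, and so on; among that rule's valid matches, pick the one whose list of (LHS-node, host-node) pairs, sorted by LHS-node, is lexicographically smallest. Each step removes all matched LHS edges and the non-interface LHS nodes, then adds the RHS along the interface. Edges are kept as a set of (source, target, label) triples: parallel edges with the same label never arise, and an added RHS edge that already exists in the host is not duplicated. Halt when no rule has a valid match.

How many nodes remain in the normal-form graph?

initial: |V|=9 |E|=4  E = 0-q->7 2-q->4 4-q->4 7-q->7
step 1: apply R2 at {0↦0, 1↦3, 2↦7, 3↦5}  → |V|=6 |E|=2  E = 2-q->4 4-q->4
step 2: apply R2 at {0↦2, 1↦6, 2↦4, 3↦0}  → |V|=3 |E|=0  E = ∅
halt: no rule applies after step 2
NF nodes: {1:B, 2:C, 8:C}

Answer: 3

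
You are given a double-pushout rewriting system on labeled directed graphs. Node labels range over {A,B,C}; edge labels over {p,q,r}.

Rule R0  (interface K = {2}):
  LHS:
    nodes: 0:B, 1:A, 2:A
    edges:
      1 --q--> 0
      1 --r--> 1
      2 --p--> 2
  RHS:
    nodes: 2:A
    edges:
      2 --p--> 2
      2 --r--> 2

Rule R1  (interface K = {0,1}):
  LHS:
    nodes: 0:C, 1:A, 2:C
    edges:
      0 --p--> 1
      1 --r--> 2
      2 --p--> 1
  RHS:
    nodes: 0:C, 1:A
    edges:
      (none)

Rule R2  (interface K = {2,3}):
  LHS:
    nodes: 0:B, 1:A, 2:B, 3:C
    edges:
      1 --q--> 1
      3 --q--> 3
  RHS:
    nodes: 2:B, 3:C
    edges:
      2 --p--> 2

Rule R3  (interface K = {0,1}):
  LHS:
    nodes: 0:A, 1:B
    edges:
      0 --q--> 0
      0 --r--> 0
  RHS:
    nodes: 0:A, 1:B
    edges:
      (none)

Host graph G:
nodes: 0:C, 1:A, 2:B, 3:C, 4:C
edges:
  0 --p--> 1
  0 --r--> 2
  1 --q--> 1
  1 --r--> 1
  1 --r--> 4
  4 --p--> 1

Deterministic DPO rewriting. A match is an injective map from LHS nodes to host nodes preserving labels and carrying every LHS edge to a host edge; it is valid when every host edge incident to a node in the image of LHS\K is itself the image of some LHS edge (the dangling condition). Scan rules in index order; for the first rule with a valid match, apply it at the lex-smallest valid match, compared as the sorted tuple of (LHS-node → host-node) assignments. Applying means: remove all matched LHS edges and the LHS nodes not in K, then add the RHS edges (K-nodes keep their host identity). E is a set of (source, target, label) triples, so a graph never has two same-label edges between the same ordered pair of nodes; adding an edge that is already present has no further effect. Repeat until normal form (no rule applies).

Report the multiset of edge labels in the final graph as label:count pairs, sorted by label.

Answer: r:1

Steps:
[0] host  ⇒  5 nodes, 6 edges  {0-p->1 0-r->2 1-q->1 1-r->1 1-r->4 4-p->1}
[1] R1 @ {0↦0, 1↦1, 2↦4}  ⇒  4 nodes, 3 edges  {0-r->2 1-q->1 1-r->1}
[2] R3 @ {0↦1, 1↦2}  ⇒  4 nodes, 1 edges  {0-r->2}
final graph: no rule applies after step 2
NF edges: [(0, 2, 'r')]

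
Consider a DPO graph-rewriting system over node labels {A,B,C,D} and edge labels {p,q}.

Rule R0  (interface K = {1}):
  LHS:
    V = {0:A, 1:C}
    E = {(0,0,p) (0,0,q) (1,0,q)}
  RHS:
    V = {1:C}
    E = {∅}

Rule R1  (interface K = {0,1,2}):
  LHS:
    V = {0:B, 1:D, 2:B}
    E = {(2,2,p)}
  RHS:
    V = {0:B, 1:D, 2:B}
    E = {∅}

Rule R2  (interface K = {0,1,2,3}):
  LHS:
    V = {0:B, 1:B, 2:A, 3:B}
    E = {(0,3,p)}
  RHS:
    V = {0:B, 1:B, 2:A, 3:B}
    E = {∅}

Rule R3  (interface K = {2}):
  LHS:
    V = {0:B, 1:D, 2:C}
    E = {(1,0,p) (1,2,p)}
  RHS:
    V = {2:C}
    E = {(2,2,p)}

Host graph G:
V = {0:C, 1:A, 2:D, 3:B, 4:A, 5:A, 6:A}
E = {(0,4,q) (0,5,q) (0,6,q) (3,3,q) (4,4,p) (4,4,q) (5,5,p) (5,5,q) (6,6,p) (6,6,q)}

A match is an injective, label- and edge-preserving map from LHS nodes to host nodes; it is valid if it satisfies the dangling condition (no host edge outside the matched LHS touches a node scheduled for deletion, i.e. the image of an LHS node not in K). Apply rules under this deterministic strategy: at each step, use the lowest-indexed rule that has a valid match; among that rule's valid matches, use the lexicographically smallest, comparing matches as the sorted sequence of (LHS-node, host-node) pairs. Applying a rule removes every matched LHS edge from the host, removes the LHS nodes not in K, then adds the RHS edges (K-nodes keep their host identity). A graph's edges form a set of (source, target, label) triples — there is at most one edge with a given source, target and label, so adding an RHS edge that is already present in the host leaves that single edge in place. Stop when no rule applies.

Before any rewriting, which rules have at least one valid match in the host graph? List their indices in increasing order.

Answer: [R0]

Rewrite trace:
R0: 3 valid matches — {0↦4, 1↦0}, {0↦5, 1↦0}, {0↦6, 1↦0}
R1: no valid match — LHS pattern not found
R2: no valid match — LHS pattern not found
R3: no valid match — LHS pattern not found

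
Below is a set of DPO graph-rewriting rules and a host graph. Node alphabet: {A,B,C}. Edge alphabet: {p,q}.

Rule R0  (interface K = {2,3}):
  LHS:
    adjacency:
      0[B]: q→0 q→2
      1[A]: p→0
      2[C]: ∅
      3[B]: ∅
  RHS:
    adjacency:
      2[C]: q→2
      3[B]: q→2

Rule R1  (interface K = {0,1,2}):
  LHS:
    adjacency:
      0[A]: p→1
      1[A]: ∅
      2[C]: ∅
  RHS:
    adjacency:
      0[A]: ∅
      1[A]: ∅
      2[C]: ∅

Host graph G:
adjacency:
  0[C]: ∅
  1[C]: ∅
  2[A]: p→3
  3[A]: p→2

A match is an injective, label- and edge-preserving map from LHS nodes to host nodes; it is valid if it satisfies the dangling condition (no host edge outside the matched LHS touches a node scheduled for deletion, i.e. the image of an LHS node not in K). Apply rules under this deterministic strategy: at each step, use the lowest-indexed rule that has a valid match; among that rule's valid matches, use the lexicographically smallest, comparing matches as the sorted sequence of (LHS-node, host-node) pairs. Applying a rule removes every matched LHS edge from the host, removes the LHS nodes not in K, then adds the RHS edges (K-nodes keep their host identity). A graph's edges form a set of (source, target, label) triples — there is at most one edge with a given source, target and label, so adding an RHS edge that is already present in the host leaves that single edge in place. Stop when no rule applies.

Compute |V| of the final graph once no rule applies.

[0] host  ⇒  4 nodes, 2 edges  {2-p->3 3-p->2}
[1] R1 @ {0↦2, 1↦3, 2↦0}  ⇒  4 nodes, 1 edges  {3-p->2}
[2] R1 @ {0↦3, 1↦2, 2↦0}  ⇒  4 nodes, 0 edges  {∅}
final graph: no rule applies after step 2
NF nodes: {0:C, 1:C, 2:A, 3:A}

Answer: 4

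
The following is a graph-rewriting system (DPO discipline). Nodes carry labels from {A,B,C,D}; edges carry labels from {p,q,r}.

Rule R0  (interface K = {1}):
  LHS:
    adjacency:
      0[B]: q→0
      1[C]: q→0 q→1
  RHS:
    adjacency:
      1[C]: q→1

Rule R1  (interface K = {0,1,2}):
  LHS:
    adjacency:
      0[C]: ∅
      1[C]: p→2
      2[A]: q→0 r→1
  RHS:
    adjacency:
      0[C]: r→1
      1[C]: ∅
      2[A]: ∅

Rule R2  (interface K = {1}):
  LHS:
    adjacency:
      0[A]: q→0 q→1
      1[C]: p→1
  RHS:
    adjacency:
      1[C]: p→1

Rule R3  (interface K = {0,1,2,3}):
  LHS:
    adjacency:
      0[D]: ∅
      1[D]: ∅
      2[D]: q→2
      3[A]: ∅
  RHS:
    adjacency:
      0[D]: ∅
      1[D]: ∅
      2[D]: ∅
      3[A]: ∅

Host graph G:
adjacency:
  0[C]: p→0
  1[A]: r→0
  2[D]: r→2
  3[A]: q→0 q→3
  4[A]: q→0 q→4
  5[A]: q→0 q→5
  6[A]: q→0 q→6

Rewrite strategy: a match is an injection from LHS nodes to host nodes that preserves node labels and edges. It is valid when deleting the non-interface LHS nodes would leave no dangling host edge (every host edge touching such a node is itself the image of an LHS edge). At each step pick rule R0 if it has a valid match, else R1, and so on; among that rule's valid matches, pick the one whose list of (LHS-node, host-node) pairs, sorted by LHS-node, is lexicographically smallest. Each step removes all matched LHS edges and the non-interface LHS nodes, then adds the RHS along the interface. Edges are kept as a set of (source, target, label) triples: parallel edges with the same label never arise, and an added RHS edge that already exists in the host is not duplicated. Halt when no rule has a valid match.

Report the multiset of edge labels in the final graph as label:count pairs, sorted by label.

start.  V:7 E:11  edges: 0-p->0 1-r->0 2-r->2 3-q->0 3-q->3 4-q->0 4-q->4 5-q->0 5-q->5 6-q->0 6-q->6
1. fire R2 via {0↦3, 1↦0}  →  V:6 E:9  edges: 0-p->0 1-r->0 2-r->2 4-q->0 4-q->4 5-q->0 5-q->5 6-q->0 6-q->6
2. fire R2 via {0↦4, 1↦0}  →  V:5 E:7  edges: 0-p->0 1-r->0 2-r->2 5-q->0 5-q->5 6-q->0 6-q->6
3. fire R2 via {0↦5, 1↦0}  →  V:4 E:5  edges: 0-p->0 1-r->0 2-r->2 6-q->0 6-q->6
4. fire R2 via {0↦6, 1↦0}  →  V:3 E:3  edges: 0-p->0 1-r->0 2-r->2
halt: no rule applies after step 4
NF edges: [(0, 0, 'p'), (1, 0, 'r'), (2, 2, 'r')]

Answer: p:1 r:2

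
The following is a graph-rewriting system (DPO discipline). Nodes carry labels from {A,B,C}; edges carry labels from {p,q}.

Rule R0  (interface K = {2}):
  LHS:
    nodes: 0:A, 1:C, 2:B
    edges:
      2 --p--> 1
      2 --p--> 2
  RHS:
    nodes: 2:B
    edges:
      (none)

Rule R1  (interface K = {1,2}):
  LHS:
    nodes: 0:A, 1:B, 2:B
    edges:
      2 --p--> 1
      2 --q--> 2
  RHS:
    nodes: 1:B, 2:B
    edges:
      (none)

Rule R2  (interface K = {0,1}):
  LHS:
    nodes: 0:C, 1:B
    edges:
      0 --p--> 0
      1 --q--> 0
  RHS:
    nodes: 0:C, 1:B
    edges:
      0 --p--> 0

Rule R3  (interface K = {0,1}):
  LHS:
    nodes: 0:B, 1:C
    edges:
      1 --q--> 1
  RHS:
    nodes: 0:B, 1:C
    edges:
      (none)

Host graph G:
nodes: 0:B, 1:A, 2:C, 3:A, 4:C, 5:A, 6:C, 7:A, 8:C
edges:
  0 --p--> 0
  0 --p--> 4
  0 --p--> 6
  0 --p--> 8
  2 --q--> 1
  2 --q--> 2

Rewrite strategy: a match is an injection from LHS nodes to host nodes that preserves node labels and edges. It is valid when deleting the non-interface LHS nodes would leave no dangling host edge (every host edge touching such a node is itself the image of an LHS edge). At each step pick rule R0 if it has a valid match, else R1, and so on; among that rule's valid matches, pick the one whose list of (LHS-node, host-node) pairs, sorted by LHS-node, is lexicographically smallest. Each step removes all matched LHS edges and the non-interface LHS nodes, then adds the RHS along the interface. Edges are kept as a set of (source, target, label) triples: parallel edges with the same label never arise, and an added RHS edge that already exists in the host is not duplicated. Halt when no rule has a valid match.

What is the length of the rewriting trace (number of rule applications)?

Answer: 2

Rewrite trace:
initial: |V|=9 |E|=6  E = 0-p->0 0-p->4 0-p->6 0-p->8 2-q->1 2-q->2
step 1: apply R0 at {0↦3, 1↦4, 2↦0}  → |V|=7 |E|=4  E = 0-p->6 0-p->8 2-q->1 2-q->2
step 2: apply R3 at {0↦0, 1↦2}  → |V|=7 |E|=3  E = 0-p->6 0-p->8 2-q->1
halt: no rule applies after step 2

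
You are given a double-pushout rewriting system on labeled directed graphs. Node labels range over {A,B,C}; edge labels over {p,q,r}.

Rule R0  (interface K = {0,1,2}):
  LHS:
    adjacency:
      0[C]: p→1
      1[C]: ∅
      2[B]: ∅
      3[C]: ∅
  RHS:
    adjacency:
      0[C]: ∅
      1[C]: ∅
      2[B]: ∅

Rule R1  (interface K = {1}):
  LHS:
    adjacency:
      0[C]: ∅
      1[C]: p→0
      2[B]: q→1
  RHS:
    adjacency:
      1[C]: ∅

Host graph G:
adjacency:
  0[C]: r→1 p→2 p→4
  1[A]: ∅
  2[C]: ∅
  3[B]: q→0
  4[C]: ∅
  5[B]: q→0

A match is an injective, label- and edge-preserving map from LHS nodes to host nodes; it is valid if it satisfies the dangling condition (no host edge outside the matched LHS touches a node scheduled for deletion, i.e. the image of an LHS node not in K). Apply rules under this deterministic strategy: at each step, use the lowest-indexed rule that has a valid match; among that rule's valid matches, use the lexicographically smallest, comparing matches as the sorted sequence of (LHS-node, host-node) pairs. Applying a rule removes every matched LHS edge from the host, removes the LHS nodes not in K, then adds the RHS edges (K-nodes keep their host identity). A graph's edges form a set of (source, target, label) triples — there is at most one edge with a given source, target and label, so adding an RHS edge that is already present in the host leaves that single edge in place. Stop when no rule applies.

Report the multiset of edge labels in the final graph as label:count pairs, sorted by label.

Answer: r:1

Rewrite trace:
[0] host  ⇒  6 nodes, 5 edges  {0-r->1 0-p->2 0-p->4 3-q->0 5-q->0}
[1] R1 @ {0↦2, 1↦0, 2↦3}  ⇒  4 nodes, 3 edges  {0-r->1 0-p->4 5-q->0}
[2] R1 @ {0↦4, 1↦0, 2↦5}  ⇒  2 nodes, 1 edges  {0-r->1}
halt: no rule applies after step 2
NF edges: [(0, 1, 'r')]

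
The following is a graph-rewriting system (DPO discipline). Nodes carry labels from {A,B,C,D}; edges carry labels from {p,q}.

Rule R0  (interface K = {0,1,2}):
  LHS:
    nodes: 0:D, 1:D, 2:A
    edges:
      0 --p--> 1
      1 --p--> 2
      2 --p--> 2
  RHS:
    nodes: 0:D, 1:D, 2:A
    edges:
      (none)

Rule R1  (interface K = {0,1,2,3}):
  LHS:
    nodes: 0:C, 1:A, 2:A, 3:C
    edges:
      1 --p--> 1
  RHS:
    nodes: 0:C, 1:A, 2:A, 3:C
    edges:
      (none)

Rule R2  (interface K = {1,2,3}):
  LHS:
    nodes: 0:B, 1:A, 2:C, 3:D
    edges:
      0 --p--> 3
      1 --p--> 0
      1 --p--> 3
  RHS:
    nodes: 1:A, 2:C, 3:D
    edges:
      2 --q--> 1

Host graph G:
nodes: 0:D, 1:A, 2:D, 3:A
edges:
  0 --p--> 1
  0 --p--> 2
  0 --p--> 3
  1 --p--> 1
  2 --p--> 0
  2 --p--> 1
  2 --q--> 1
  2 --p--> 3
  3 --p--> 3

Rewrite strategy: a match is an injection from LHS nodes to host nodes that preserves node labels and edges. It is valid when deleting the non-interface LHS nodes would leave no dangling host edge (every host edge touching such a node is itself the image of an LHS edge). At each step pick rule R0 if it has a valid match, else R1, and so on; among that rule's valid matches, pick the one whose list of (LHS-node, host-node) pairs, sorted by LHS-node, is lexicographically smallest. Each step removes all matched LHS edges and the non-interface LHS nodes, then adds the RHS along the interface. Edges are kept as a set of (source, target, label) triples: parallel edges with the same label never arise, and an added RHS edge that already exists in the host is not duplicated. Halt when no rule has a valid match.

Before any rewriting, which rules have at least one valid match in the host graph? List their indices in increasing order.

Answer: [R0]

Rewrite trace:
R0: 4 valid matches — {0↦0, 1↦2, 2↦1}, {0↦0, 1↦2, 2↦3}, {0↦2, 1↦0, 2↦1} (+1 more)
R1: no valid match — LHS pattern not found
R2: no valid match — LHS pattern not found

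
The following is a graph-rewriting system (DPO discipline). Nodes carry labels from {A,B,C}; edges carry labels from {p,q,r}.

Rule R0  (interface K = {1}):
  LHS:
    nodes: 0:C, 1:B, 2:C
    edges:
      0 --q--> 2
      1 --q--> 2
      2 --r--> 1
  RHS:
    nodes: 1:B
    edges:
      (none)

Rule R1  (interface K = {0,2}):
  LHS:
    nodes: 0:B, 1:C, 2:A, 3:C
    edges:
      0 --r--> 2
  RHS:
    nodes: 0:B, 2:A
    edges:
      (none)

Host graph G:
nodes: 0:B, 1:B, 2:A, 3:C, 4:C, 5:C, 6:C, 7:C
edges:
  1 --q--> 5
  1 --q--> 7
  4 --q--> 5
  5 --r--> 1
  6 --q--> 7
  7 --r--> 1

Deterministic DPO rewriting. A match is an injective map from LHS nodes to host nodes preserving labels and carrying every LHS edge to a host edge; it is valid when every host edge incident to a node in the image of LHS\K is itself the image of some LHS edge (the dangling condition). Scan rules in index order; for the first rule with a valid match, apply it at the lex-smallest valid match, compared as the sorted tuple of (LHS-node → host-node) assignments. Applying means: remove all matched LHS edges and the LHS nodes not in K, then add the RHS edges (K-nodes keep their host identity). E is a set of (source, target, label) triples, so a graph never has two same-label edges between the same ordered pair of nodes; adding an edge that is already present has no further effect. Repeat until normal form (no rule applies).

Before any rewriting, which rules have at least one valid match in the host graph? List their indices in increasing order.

R0: 2 valid matches — {0↦4, 1↦1, 2↦5}, {0↦6, 1↦1, 2↦7}
R1: no valid match — LHS pattern not found

Answer: [R0]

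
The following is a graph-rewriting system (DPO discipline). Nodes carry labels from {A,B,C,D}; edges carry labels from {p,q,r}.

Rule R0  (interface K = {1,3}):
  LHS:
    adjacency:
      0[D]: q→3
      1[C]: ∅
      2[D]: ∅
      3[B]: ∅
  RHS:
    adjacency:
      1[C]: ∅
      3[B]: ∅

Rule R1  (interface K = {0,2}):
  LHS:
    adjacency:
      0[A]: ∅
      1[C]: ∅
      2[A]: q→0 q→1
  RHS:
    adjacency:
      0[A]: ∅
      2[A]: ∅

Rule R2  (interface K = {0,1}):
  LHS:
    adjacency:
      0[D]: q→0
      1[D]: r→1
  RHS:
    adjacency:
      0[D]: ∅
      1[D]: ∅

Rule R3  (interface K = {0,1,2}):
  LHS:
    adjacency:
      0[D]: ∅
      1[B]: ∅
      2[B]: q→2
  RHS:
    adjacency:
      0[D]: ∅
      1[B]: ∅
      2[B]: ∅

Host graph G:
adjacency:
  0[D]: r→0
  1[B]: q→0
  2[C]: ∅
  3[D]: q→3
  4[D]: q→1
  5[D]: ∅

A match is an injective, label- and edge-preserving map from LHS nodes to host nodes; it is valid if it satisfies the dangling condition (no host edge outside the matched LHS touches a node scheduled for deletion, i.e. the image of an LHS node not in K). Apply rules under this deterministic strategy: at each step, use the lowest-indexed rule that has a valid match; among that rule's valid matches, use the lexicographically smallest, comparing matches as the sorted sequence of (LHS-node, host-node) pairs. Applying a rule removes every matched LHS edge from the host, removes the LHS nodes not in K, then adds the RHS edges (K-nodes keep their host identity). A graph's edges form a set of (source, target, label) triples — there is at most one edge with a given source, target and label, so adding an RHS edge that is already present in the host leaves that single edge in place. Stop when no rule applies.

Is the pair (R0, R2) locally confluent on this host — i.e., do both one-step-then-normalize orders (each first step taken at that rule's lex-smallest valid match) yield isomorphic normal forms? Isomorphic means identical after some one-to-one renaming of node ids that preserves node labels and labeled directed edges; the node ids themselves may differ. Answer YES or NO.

Answer: YES

Steps:
branch R0-first: apply at {0↦4, 1↦2, 2↦5, 3↦1} → |E|=3, then 1 more step(s) → NF |V|=4 |E|=1 V={0:D, 1:B, 2:C, 3:D} E=1-q->0
branch R2-first: apply at {0↦3, 1↦0} → |E|=2, then 1 more step(s) → NF |V|=4 |E|=1 V={0:D, 1:B, 2:C, 5:D} E=1-q->0
graphs isomorphic (equal up to label-preserving node renaming)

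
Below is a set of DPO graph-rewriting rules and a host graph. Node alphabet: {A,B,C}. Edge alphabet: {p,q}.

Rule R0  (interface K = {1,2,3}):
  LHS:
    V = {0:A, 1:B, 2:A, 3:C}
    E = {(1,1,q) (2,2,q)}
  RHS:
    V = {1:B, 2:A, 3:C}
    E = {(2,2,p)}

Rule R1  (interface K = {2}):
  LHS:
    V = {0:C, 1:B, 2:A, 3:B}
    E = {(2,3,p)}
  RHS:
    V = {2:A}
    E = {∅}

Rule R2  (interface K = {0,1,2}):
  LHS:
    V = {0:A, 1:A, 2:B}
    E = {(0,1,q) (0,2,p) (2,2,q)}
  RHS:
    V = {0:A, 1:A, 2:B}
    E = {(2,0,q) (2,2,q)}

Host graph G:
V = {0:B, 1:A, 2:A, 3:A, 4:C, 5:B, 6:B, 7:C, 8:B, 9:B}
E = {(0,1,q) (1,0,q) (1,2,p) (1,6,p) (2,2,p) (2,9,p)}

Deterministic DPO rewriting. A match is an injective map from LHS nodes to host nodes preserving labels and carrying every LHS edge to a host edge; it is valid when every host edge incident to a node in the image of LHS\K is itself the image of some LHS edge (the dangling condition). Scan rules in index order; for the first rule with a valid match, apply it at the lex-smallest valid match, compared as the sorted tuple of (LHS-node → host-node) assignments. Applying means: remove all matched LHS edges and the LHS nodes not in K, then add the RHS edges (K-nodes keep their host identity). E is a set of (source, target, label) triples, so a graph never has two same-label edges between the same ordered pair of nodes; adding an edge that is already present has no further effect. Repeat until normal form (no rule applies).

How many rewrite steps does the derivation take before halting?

Answer: 2

Rewrite trace:
[0] host  ⇒  10 nodes, 6 edges  {0-q->1 1-q->0 1-p->2 1-p->6 2-p->2 2-p->9}
[1] R1 @ {0↦4, 1↦5, 2↦1, 3↦6}  ⇒  7 nodes, 5 edges  {0-q->1 1-q->0 1-p->2 2-p->2 2-p->9}
[2] R1 @ {0↦7, 1↦8, 2↦2, 3↦9}  ⇒  4 nodes, 4 edges  {0-q->1 1-q->0 1-p->2 2-p->2}
halt: no rule applies after step 2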